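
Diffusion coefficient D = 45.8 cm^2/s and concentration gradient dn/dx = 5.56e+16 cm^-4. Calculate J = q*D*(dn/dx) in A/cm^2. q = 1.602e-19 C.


Step 1: J = q * D * (dn/dx)
Step 2: J = 1.602e-19 * 45.8 * 5.56e+16
Step 3: J = 4.08e-01 A/cm^2

4.08e-01


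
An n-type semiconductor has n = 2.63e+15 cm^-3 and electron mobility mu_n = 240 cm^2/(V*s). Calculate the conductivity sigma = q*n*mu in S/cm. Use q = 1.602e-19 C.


Step 1: sigma = q * n * mu
Step 2: sigma = 1.602e-19 * 2.63e+15 * 240
Step 3: sigma = 1.011e-01 S/cm

1.011e-01


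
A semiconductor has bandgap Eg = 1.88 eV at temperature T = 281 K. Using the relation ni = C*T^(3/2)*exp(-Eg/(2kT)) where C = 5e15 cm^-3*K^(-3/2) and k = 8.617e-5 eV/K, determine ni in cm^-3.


Step 1: Compute kT = 8.617e-5 * 281 = 0.02421377 eV
Step 2: Exponent = -Eg/(2kT) = -1.88/(2*0.02421377) = -38.82089
Step 3: T^(3/2) = 281^1.5 = 4710.42
Step 4: ni = 5e15 * 4710.42 * exp(-38.82089) = 3.25e+02 cm^-3

3.25e+02


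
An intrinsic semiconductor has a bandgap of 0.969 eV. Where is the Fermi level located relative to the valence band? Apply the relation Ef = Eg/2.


Step 1: For an intrinsic semiconductor, the Fermi level sits at midgap.
Step 2: Ef = Eg / 2 = 0.969 / 2 = 0.4845 eV

0.4845


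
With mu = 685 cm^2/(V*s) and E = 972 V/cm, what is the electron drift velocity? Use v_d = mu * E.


Step 1: v_d = mu * E
Step 2: v_d = 685 * 972 = 665820
Step 3: v_d = 6.66e+05 cm/s

6.66e+05


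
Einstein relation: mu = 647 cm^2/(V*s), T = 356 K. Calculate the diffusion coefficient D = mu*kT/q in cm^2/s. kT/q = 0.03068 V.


Step 1: D = mu * (kT/q)
Step 2: D = 647 * 0.03068
Step 3: D = 19.85 cm^2/s

19.85


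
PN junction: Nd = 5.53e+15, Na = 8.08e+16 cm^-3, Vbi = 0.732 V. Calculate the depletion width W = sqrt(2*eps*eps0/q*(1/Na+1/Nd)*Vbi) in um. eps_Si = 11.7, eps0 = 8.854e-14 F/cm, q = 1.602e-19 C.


Step 1: 1/Na + 1/Nd = 1/8.08e+16 + 1/5.53e+15 = 1.93208e-16
Step 2: 2*eps*eps0/q = 2*11.7*8.854e-14/1.602e-19 = 1.293281e+07
Step 3: W^2 = 1.293281e+07 * 1.93208e-16 * 0.732 = 1.82906e-09
Step 4: W = sqrt(1.82906e-09) = 4.277e-05 cm = 0.4277 um

0.4277


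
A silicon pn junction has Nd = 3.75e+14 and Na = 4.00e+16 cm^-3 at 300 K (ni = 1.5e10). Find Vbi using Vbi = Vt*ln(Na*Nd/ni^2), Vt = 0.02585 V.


Step 1: Compute Na*Nd/ni^2 = 4.00e+16 * 3.75e+14 / (1.5e10)^2 = 6.6667e+10
Step 2: ln(6.6667e+10) = 24.9230
Step 3: Vbi = 0.02585 * 24.9230 = 0.644 V

0.644


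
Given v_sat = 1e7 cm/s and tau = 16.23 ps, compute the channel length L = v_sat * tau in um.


Step 1: tau in seconds = 16.23 ps * 1e-12 = 1.6230e-11 s
Step 2: L = v_sat * tau = 1e7 * 1.6230e-11 = 1.6230e-04 cm
Step 3: L in um = 1.6230e-04 * 1e4 = 1.623 um

1.623


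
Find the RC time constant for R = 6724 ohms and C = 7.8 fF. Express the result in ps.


Step 1: tau = R * C
Step 2: tau = 6724 * 7.8 fF = 6724 * 7.8e-15 F
Step 3: tau = 5.24472e-11 s = 52.4472 ps

52.4472


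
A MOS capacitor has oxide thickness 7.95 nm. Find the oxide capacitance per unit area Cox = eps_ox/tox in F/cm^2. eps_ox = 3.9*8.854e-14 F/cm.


Step 1: eps_ox = 3.9 * 8.854e-14 = 3.45306e-13 F/cm
Step 2: tox in cm = 7.95 nm * 1e-7 = 7.9500e-07 cm
Step 3: Cox = 3.45306e-13 / 7.9500e-07 = 4.34e-07 F/cm^2

4.34e-07


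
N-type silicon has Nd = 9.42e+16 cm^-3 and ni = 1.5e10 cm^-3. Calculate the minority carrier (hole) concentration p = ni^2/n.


Step 1: Since Nd >> ni, n ≈ Nd = 9.42e+16 cm^-3
Step 2: p = ni^2 / n = (1.5e10)^2 / 9.42e+16
Step 3: p = 2.25e20 / 9.42e+16 = 2.39e+03 cm^-3

2.39e+03


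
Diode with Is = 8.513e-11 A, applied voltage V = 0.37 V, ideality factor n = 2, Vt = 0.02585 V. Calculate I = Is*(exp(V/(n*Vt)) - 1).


Step 1: V/(n*Vt) = 0.37/(2*0.02585) = 7.1567
Step 2: exp(7.1567) = 1.2827e+03
Step 3: I = 8.513e-11 * (1.2827e+03 - 1) = 1.09e-07 A

1.09e-07


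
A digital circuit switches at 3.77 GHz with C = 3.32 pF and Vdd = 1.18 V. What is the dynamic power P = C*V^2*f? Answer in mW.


Step 1: V^2 = 1.18^2 = 1.3924 V^2
Step 2: P = C*V^2*f = 3.32e-12 F * 1.3924 * 3.77e9 Hz
Step 3: P = 1.742783536e-02 W
Step 4: P = 17.428 mW

17.428


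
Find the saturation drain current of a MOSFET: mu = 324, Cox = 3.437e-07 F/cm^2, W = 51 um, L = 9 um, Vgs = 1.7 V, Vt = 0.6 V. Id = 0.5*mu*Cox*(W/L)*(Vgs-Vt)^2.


Step 1: Overdrive voltage Vov = Vgs - Vt = 1.7 - 0.6 = 1.1 V
Step 2: W/L = 51/9 = 5.66667
Step 3: Id = 0.5 * 324 * 3.437e-07 * 5.66667 * 1.1^2
Step 4: Id = 3.82e-04 A

3.82e-04


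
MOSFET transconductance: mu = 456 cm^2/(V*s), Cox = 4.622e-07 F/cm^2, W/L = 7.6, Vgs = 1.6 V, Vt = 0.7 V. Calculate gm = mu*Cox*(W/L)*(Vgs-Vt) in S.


Step 1: Vov = Vgs - Vt = 1.6 - 0.7 = 0.9 V
Step 2: gm = mu * Cox * (W/L) * Vov
Step 3: gm = 456 * 4.622e-07 * 7.6 * 0.9 = 1.44e-03 S

1.44e-03


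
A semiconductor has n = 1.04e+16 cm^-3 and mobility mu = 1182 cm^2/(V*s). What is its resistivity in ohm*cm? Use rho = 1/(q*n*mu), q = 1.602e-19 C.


Step 1: sigma = q * n * mu = 1.602e-19 * 1.04e+16 * 1182 = 1.96931e+00 S/cm
Step 2: rho = 1 / sigma = 1 / 1.96931e+00 = 0.5078 ohm*cm

0.5078


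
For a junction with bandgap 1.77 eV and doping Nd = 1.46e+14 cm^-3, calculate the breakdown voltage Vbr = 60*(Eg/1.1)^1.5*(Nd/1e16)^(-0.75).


Step 1: Eg/1.1 = 1.77/1.1 = 1.609091
Step 2: (Eg/1.1)^1.5 = 1.609091^1.5 = 2.041131
Step 3: (Nd/1e16)^(-0.75) = (0.0146)^(-0.75) = 23.808682
Step 4: Vbr = 60 * 2.041131 * 23.808682 = 2915.8 V

2915.8


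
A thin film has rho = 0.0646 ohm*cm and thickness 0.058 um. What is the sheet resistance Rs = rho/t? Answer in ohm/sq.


Step 1: Convert thickness to cm: t = 0.058 um = 5.8000e-06 cm
Step 2: Rs = rho / t = 0.0646 / 5.8000e-06
Step 3: Rs = 11137.9 ohm/sq

11137.9


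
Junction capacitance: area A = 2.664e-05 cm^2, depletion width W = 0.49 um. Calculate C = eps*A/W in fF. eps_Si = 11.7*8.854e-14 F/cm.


Step 1: eps_Si = 11.7 * 8.854e-14 = 1.035918e-12 F/cm
Step 2: W in cm = 0.49 * 1e-4 = 4.90e-05 cm
Step 3: C = 1.035918e-12 * 2.664e-05 / 4.90e-05 = 5.632011e-13 F
Step 4: C = 563.2 fF

563.2


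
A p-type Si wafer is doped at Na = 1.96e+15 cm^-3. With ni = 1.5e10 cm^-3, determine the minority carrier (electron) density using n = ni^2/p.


Step 1: Majority hole concentration p ≈ Na = 1.96e+15 cm^-3
Step 2: n = ni^2 / Na = (1.5e10)^2 / 1.96e+15
Step 3: n = 1.15e+05 cm^-3

1.15e+05


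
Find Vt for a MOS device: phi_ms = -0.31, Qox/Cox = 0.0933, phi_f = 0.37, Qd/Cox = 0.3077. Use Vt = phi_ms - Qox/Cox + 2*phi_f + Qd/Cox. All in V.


Step 1: Vt = phi_ms - Qox/Cox + 2*phi_f + Qd/Cox
Step 2: Vt = -0.31 - 0.0933 + 2*0.37 + 0.3077
Step 3: Vt = -0.31 - 0.0933 + 0.74 + 0.3077
Step 4: Vt = 0.6444 V

0.6444


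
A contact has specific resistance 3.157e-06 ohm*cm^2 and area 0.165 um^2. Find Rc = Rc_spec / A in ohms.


Step 1: Convert area to cm^2: 0.165 um^2 = 1.6500e-09 cm^2
Step 2: Rc = Rc_spec / A = 3.157e-06 / 1.6500e-09
Step 3: Rc = 1.91e+03 ohms

1.91e+03


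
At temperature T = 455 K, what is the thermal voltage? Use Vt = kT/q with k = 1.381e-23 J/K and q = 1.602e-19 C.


Step 1: kT = 1.381e-23 * 455 = 6.28355e-21 J
Step 2: Vt = kT/q = 6.28355e-21 / 1.602e-19
Step 3: Vt = 0.03922 V

0.03922


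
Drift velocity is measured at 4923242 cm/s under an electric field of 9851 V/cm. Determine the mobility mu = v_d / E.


Step 1: mu = v_d / E
Step 2: mu = 4923242 / 9851
Step 3: mu = 499.77 cm^2/(V*s)

499.77


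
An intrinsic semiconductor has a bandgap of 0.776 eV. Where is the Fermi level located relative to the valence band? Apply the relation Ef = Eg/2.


Step 1: For an intrinsic semiconductor, the Fermi level sits at midgap.
Step 2: Ef = Eg / 2 = 0.776 / 2 = 0.388 eV

0.388


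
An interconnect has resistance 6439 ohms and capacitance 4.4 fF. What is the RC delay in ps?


Step 1: tau = R * C
Step 2: tau = 6439 * 4.4 fF = 6439 * 4.4e-15 F
Step 3: tau = 2.83316e-11 s = 28.3316 ps

28.3316


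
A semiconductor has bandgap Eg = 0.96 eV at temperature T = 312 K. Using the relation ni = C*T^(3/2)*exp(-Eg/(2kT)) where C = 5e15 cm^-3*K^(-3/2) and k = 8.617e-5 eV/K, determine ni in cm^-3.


Step 1: Compute kT = 8.617e-5 * 312 = 0.02688504 eV
Step 2: Exponent = -Eg/(2kT) = -0.96/(2*0.02688504) = -17.85380
Step 3: T^(3/2) = 312^1.5 = 5511.02
Step 4: ni = 5e15 * 5511.02 * exp(-17.85380) = 4.86e+11 cm^-3

4.86e+11


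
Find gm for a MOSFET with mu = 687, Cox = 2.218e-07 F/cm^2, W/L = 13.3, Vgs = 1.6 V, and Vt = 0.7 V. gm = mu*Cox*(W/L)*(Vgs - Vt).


Step 1: Vov = Vgs - Vt = 1.6 - 0.7 = 0.9 V
Step 2: gm = mu * Cox * (W/L) * Vov
Step 3: gm = 687 * 2.218e-07 * 13.3 * 0.9 = 1.82e-03 S

1.82e-03


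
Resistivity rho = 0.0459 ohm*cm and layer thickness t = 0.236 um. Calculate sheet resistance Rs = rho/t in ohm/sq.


Step 1: Convert thickness to cm: t = 0.236 um = 2.3600e-05 cm
Step 2: Rs = rho / t = 0.0459 / 2.3600e-05
Step 3: Rs = 1944.9 ohm/sq

1944.9


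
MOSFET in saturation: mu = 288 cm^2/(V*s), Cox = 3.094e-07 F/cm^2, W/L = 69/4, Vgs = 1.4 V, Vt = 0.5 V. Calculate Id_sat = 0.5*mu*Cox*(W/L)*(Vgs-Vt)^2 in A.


Step 1: Overdrive voltage Vov = Vgs - Vt = 1.4 - 0.5 = 0.9 V
Step 2: W/L = 69/4 = 17.25
Step 3: Id = 0.5 * 288 * 3.094e-07 * 17.25 * 0.9^2
Step 4: Id = 6.23e-04 A

6.23e-04


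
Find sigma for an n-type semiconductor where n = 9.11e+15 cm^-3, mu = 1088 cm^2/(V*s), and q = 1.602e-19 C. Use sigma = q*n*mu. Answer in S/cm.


Step 1: sigma = q * n * mu
Step 2: sigma = 1.602e-19 * 9.11e+15 * 1088
Step 3: sigma = 1.588e+00 S/cm

1.588e+00


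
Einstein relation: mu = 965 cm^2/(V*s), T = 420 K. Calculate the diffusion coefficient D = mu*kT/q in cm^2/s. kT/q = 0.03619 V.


Step 1: D = mu * (kT/q)
Step 2: D = 965 * 0.03619
Step 3: D = 34.92 cm^2/s

34.92


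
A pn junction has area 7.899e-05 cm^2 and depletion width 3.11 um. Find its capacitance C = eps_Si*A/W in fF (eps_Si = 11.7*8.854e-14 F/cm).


Step 1: eps_Si = 11.7 * 8.854e-14 = 1.035918e-12 F/cm
Step 2: W in cm = 3.11 * 1e-4 = 3.11e-04 cm
Step 3: C = 1.035918e-12 * 7.899e-05 / 3.11e-04 = 2.631098e-13 F
Step 4: C = 263.11 fF

263.11


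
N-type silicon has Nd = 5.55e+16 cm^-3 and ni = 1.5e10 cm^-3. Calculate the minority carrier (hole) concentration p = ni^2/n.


Step 1: Since Nd >> ni, n ≈ Nd = 5.55e+16 cm^-3
Step 2: p = ni^2 / n = (1.5e10)^2 / 5.55e+16
Step 3: p = 2.25e20 / 5.55e+16 = 4.05e+03 cm^-3

4.05e+03


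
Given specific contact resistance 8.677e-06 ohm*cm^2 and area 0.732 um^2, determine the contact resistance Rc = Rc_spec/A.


Step 1: Convert area to cm^2: 0.732 um^2 = 7.3200e-09 cm^2
Step 2: Rc = Rc_spec / A = 8.677e-06 / 7.3200e-09
Step 3: Rc = 1.19e+03 ohms

1.19e+03


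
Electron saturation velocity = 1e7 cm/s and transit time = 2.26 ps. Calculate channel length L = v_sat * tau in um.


Step 1: tau in seconds = 2.26 ps * 1e-12 = 2.2600e-12 s
Step 2: L = v_sat * tau = 1e7 * 2.2600e-12 = 2.2600e-05 cm
Step 3: L in um = 2.2600e-05 * 1e4 = 0.226 um

0.226


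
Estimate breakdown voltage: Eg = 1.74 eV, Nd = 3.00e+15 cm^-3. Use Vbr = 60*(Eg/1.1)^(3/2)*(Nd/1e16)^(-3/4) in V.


Step 1: Eg/1.1 = 1.74/1.1 = 1.581818
Step 2: (Eg/1.1)^1.5 = 1.581818^1.5 = 1.989458
Step 3: (Nd/1e16)^(-0.75) = (0.3)^(-0.75) = 2.466943
Step 4: Vbr = 60 * 1.989458 * 2.466943 = 294.5 V

294.5


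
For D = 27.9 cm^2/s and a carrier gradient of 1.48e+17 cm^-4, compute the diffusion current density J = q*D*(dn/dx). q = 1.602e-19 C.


Step 1: J = q * D * (dn/dx)
Step 2: J = 1.602e-19 * 27.9 * 1.48e+17
Step 3: J = 6.61e-01 A/cm^2

6.61e-01


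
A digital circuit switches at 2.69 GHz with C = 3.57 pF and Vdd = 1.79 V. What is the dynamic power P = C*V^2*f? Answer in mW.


Step 1: V^2 = 1.79^2 = 3.2041 V^2
Step 2: P = C*V^2*f = 3.57e-12 F * 3.2041 * 2.69e9 Hz
Step 3: P = 3.076993353e-02 W
Step 4: P = 30.77 mW

30.77


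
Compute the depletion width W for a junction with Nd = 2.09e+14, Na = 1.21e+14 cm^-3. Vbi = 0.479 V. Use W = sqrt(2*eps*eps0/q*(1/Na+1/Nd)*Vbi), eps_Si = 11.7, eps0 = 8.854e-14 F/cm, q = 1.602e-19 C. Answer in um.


Step 1: 1/Na + 1/Nd = 1/1.21e+14 + 1/2.09e+14 = 1.30492e-14
Step 2: 2*eps*eps0/q = 2*11.7*8.854e-14/1.602e-19 = 1.293281e+07
Step 3: W^2 = 1.293281e+07 * 1.30492e-14 * 0.479 = 8.08374e-08
Step 4: W = sqrt(8.08374e-08) = 2.843e-04 cm = 2.843 um

2.843


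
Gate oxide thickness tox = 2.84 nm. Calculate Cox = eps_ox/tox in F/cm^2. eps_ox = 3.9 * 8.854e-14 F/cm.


Step 1: eps_ox = 3.9 * 8.854e-14 = 3.45306e-13 F/cm
Step 2: tox in cm = 2.84 nm * 1e-7 = 2.8400e-07 cm
Step 3: Cox = 3.45306e-13 / 2.8400e-07 = 1.22e-06 F/cm^2

1.22e-06


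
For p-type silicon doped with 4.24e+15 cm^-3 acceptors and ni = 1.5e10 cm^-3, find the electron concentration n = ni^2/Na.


Step 1: Majority hole concentration p ≈ Na = 4.24e+15 cm^-3
Step 2: n = ni^2 / Na = (1.5e10)^2 / 4.24e+15
Step 3: n = 5.31e+04 cm^-3

5.31e+04


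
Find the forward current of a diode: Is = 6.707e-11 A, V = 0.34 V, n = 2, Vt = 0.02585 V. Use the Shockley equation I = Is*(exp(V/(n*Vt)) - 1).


Step 1: V/(n*Vt) = 0.34/(2*0.02585) = 6.5764
Step 2: exp(6.5764) = 7.1795e+02
Step 3: I = 6.707e-11 * (7.1795e+02 - 1) = 4.81e-08 A

4.81e-08


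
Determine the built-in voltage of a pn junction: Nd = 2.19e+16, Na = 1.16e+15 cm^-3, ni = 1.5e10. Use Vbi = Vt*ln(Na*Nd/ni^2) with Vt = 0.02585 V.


Step 1: Compute Na*Nd/ni^2 = 1.16e+15 * 2.19e+16 / (1.5e10)^2 = 1.1291e+11
Step 2: ln(1.1291e+11) = 25.4499
Step 3: Vbi = 0.02585 * 25.4499 = 0.658 V

0.658


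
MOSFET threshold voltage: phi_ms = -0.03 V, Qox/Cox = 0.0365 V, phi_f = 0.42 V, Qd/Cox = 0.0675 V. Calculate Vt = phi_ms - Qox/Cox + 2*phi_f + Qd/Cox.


Step 1: Vt = phi_ms - Qox/Cox + 2*phi_f + Qd/Cox
Step 2: Vt = -0.03 - 0.0365 + 2*0.42 + 0.0675
Step 3: Vt = -0.03 - 0.0365 + 0.84 + 0.0675
Step 4: Vt = 0.841 V

0.841


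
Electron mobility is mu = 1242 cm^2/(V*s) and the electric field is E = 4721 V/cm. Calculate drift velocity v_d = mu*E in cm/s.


Step 1: v_d = mu * E
Step 2: v_d = 1242 * 4721 = 5863482
Step 3: v_d = 5.86e+06 cm/s

5.86e+06


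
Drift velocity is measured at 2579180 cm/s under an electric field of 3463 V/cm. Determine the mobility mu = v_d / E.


Step 1: mu = v_d / E
Step 2: mu = 2579180 / 3463
Step 3: mu = 744.78 cm^2/(V*s)

744.78


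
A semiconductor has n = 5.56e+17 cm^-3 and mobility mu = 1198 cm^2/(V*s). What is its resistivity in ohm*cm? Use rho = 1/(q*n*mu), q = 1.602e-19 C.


Step 1: sigma = q * n * mu = 1.602e-19 * 5.56e+17 * 1198 = 1.06707e+02 S/cm
Step 2: rho = 1 / sigma = 1 / 1.06707e+02 = 0.009371 ohm*cm

0.009371


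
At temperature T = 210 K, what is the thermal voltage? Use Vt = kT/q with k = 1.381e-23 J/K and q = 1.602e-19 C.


Step 1: kT = 1.381e-23 * 210 = 2.9001e-21 J
Step 2: Vt = kT/q = 2.9001e-21 / 1.602e-19
Step 3: Vt = 0.0181 V

0.0181


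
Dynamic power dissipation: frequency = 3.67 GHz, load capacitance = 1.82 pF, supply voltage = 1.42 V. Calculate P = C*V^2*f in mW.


Step 1: V^2 = 1.42^2 = 2.0164 V^2
Step 2: P = C*V^2*f = 1.82e-12 F * 2.0164 * 3.67e9 Hz
Step 3: P = 1.346834216e-02 W
Step 4: P = 13.468 mW

13.468


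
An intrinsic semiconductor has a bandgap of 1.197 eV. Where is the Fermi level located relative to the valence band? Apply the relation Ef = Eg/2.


Step 1: For an intrinsic semiconductor, the Fermi level sits at midgap.
Step 2: Ef = Eg / 2 = 1.197 / 2 = 0.5985 eV

0.5985


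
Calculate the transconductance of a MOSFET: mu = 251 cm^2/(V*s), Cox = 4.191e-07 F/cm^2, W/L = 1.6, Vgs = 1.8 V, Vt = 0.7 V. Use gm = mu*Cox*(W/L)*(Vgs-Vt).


Step 1: Vov = Vgs - Vt = 1.8 - 0.7 = 1.1 V
Step 2: gm = mu * Cox * (W/L) * Vov
Step 3: gm = 251 * 4.191e-07 * 1.6 * 1.1 = 1.85e-04 S

1.85e-04


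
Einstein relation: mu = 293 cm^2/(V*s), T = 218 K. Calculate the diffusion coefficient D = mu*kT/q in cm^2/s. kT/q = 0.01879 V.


Step 1: D = mu * (kT/q)
Step 2: D = 293 * 0.01879
Step 3: D = 5.51 cm^2/s

5.51


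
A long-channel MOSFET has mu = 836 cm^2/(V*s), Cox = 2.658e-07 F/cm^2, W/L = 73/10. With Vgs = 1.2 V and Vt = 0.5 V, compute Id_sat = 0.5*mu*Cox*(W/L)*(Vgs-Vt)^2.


Step 1: Overdrive voltage Vov = Vgs - Vt = 1.2 - 0.5 = 0.7 V
Step 2: W/L = 73/10 = 7.3
Step 3: Id = 0.5 * 836 * 2.658e-07 * 7.3 * 0.7^2
Step 4: Id = 3.97e-04 A

3.97e-04


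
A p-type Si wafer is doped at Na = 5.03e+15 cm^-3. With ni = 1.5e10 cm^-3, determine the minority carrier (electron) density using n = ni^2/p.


Step 1: Majority hole concentration p ≈ Na = 5.03e+15 cm^-3
Step 2: n = ni^2 / Na = (1.5e10)^2 / 5.03e+15
Step 3: n = 4.47e+04 cm^-3

4.47e+04


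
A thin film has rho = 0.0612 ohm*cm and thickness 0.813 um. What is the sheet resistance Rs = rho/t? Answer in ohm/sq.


Step 1: Convert thickness to cm: t = 0.813 um = 8.1300e-05 cm
Step 2: Rs = rho / t = 0.0612 / 8.1300e-05
Step 3: Rs = 752.8 ohm/sq

752.8


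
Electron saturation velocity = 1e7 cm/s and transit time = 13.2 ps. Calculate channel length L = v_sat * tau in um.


Step 1: tau in seconds = 13.2 ps * 1e-12 = 1.3200e-11 s
Step 2: L = v_sat * tau = 1e7 * 1.3200e-11 = 1.3200e-04 cm
Step 3: L in um = 1.3200e-04 * 1e4 = 1.32 um

1.32


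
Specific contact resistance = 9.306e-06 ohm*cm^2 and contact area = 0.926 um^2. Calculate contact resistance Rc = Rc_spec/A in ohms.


Step 1: Convert area to cm^2: 0.926 um^2 = 9.2600e-09 cm^2
Step 2: Rc = Rc_spec / A = 9.306e-06 / 9.2600e-09
Step 3: Rc = 1.00e+03 ohms

1.00e+03


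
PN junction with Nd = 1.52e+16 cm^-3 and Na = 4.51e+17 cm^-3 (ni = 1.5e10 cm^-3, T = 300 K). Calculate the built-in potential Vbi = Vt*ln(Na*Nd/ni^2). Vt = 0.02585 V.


Step 1: Compute Na*Nd/ni^2 = 4.51e+17 * 1.52e+16 / (1.5e10)^2 = 3.0468e+13
Step 2: ln(3.0468e+13) = 31.0477
Step 3: Vbi = 0.02585 * 31.0477 = 0.803 V

0.803


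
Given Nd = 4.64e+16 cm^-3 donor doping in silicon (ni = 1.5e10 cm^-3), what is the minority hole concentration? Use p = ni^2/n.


Step 1: Since Nd >> ni, n ≈ Nd = 4.64e+16 cm^-3
Step 2: p = ni^2 / n = (1.5e10)^2 / 4.64e+16
Step 3: p = 2.25e20 / 4.64e+16 = 4.85e+03 cm^-3

4.85e+03


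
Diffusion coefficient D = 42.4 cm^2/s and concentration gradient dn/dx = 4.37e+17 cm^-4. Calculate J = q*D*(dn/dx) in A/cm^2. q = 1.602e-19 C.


Step 1: J = q * D * (dn/dx)
Step 2: J = 1.602e-19 * 42.4 * 4.37e+17
Step 3: J = 2.97e+00 A/cm^2

2.97e+00


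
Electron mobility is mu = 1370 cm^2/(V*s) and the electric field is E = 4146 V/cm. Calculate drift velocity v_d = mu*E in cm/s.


Step 1: v_d = mu * E
Step 2: v_d = 1370 * 4146 = 5680020
Step 3: v_d = 5.68e+06 cm/s

5.68e+06


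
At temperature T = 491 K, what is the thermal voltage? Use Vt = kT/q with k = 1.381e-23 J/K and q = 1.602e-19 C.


Step 1: kT = 1.381e-23 * 491 = 6.78071e-21 J
Step 2: Vt = kT/q = 6.78071e-21 / 1.602e-19
Step 3: Vt = 0.04233 V

0.04233


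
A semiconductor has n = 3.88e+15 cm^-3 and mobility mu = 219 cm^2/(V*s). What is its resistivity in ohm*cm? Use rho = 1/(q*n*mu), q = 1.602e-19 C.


Step 1: sigma = q * n * mu = 1.602e-19 * 3.88e+15 * 219 = 1.36125e-01 S/cm
Step 2: rho = 1 / sigma = 1 / 1.36125e-01 = 7.346 ohm*cm

7.346


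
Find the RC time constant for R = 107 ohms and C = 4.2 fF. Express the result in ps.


Step 1: tau = R * C
Step 2: tau = 107 * 4.2 fF = 107 * 4.2e-15 F
Step 3: tau = 4.494e-13 s = 0.4494 ps

0.4494


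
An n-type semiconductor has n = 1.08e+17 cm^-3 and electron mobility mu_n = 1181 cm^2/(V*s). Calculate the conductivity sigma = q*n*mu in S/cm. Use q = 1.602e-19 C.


Step 1: sigma = q * n * mu
Step 2: sigma = 1.602e-19 * 1.08e+17 * 1181
Step 3: sigma = 2.043e+01 S/cm

2.043e+01


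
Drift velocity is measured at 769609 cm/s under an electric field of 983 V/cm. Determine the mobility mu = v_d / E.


Step 1: mu = v_d / E
Step 2: mu = 769609 / 983
Step 3: mu = 782.92 cm^2/(V*s)

782.92


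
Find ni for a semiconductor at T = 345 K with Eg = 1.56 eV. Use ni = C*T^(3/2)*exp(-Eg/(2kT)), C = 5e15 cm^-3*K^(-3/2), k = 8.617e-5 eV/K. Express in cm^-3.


Step 1: Compute kT = 8.617e-5 * 345 = 0.02972865 eV
Step 2: Exponent = -Eg/(2kT) = -1.56/(2*0.02972865) = -26.23732
Step 3: T^(3/2) = 345^1.5 = 6408.09
Step 4: ni = 5e15 * 6408.09 * exp(-26.23732) = 1.29e+08 cm^-3

1.29e+08


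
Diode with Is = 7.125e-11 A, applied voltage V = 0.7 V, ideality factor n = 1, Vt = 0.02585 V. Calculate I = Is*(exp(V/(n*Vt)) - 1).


Step 1: V/(n*Vt) = 0.7/(1*0.02585) = 27.0793
Step 2: exp(27.0793) = 5.7596e+11
Step 3: I = 7.125e-11 * (5.7596e+11 - 1) = 4.10e+01 A

4.10e+01


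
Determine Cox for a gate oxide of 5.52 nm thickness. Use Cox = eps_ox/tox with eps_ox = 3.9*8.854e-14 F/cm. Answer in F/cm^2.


Step 1: eps_ox = 3.9 * 8.854e-14 = 3.45306e-13 F/cm
Step 2: tox in cm = 5.52 nm * 1e-7 = 5.5200e-07 cm
Step 3: Cox = 3.45306e-13 / 5.5200e-07 = 6.26e-07 F/cm^2

6.26e-07


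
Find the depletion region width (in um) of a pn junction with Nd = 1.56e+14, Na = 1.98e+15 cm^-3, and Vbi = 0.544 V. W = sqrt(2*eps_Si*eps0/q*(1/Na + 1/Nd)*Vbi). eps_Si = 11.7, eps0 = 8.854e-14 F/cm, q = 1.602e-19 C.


Step 1: 1/Na + 1/Nd = 1/1.98e+15 + 1/1.56e+14 = 6.91531e-15
Step 2: 2*eps*eps0/q = 2*11.7*8.854e-14/1.602e-19 = 1.293281e+07
Step 3: W^2 = 1.293281e+07 * 6.91531e-15 * 0.544 = 4.86523e-08
Step 4: W = sqrt(4.86523e-08) = 2.206e-04 cm = 2.206 um

2.206


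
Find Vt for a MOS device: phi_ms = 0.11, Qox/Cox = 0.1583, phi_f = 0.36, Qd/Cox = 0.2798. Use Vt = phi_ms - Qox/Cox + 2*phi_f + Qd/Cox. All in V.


Step 1: Vt = phi_ms - Qox/Cox + 2*phi_f + Qd/Cox
Step 2: Vt = 0.11 - 0.1583 + 2*0.36 + 0.2798
Step 3: Vt = 0.11 - 0.1583 + 0.72 + 0.2798
Step 4: Vt = 0.9515 V

0.9515


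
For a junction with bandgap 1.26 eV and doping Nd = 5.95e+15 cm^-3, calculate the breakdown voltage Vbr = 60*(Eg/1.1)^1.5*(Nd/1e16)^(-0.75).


Step 1: Eg/1.1 = 1.26/1.1 = 1.145455
Step 2: (Eg/1.1)^1.5 = 1.145455^1.5 = 1.225934
Step 3: (Nd/1e16)^(-0.75) = (0.595)^(-0.75) = 1.476088
Step 4: Vbr = 60 * 1.225934 * 1.476088 = 108.6 V

108.6


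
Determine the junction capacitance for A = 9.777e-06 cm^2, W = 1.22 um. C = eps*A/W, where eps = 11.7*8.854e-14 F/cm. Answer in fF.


Step 1: eps_Si = 11.7 * 8.854e-14 = 1.035918e-12 F/cm
Step 2: W in cm = 1.22 * 1e-4 = 1.22e-04 cm
Step 3: C = 1.035918e-12 * 9.777e-06 / 1.22e-04 = 8.301779e-14 F
Step 4: C = 83.02 fF

83.02


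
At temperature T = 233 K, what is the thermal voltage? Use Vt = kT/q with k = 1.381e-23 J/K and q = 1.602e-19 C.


Step 1: kT = 1.381e-23 * 233 = 3.21773e-21 J
Step 2: Vt = kT/q = 3.21773e-21 / 1.602e-19
Step 3: Vt = 0.02009 V

0.02009


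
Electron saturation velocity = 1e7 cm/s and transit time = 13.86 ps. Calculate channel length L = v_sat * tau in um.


Step 1: tau in seconds = 13.86 ps * 1e-12 = 1.3860e-11 s
Step 2: L = v_sat * tau = 1e7 * 1.3860e-11 = 1.3860e-04 cm
Step 3: L in um = 1.3860e-04 * 1e4 = 1.386 um

1.386


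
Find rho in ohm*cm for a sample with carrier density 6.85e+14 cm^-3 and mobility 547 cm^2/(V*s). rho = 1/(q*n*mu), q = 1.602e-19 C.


Step 1: sigma = q * n * mu = 1.602e-19 * 6.85e+14 * 547 = 6.00261e-02 S/cm
Step 2: rho = 1 / sigma = 1 / 6.00261e-02 = 16.66 ohm*cm

16.66


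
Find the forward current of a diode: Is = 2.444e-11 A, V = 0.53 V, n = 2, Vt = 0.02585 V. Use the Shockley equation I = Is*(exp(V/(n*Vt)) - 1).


Step 1: V/(n*Vt) = 0.53/(2*0.02585) = 10.2515
Step 2: exp(10.2515) = 2.8325e+04
Step 3: I = 2.444e-11 * (2.8325e+04 - 1) = 6.92e-07 A

6.92e-07


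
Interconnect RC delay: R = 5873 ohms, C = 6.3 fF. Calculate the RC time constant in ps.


Step 1: tau = R * C
Step 2: tau = 5873 * 6.3 fF = 5873 * 6.3e-15 F
Step 3: tau = 3.69999e-11 s = 36.9999 ps

36.9999


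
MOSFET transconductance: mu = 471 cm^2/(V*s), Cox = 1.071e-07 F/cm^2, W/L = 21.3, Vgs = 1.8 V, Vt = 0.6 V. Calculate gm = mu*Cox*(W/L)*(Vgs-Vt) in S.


Step 1: Vov = Vgs - Vt = 1.8 - 0.6 = 1.2 V
Step 2: gm = mu * Cox * (W/L) * Vov
Step 3: gm = 471 * 1.071e-07 * 21.3 * 1.2 = 1.29e-03 S

1.29e-03


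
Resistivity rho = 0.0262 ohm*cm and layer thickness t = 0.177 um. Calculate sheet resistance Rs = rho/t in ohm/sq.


Step 1: Convert thickness to cm: t = 0.177 um = 1.7700e-05 cm
Step 2: Rs = rho / t = 0.0262 / 1.7700e-05
Step 3: Rs = 1480.2 ohm/sq

1480.2


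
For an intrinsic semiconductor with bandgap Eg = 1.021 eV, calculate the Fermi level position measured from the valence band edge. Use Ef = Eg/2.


Step 1: For an intrinsic semiconductor, the Fermi level sits at midgap.
Step 2: Ef = Eg / 2 = 1.021 / 2 = 0.5105 eV

0.5105


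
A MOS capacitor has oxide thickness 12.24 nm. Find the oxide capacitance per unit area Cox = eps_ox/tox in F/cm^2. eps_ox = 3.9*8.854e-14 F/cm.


Step 1: eps_ox = 3.9 * 8.854e-14 = 3.45306e-13 F/cm
Step 2: tox in cm = 12.24 nm * 1e-7 = 1.2240e-06 cm
Step 3: Cox = 3.45306e-13 / 1.2240e-06 = 2.82e-07 F/cm^2

2.82e-07


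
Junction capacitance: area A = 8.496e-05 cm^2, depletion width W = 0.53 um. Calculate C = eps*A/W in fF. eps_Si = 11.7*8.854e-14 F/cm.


Step 1: eps_Si = 11.7 * 8.854e-14 = 1.035918e-12 F/cm
Step 2: W in cm = 0.53 * 1e-4 = 5.30e-05 cm
Step 3: C = 1.035918e-12 * 8.496e-05 / 5.30e-05 = 1.660596e-12 F
Step 4: C = 1660.6 fF

1660.6


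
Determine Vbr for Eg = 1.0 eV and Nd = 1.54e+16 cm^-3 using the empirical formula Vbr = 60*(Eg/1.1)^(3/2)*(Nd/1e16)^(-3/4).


Step 1: Eg/1.1 = 1.0/1.1 = 0.909091
Step 2: (Eg/1.1)^1.5 = 0.909091^1.5 = 0.866784
Step 3: (Nd/1e16)^(-0.75) = (1.54)^(-0.75) = 0.723368
Step 4: Vbr = 60 * 0.866784 * 0.723368 = 37.6 V

37.6


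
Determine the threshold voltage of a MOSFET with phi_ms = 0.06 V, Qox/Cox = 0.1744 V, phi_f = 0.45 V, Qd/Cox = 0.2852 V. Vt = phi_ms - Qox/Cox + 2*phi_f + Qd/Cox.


Step 1: Vt = phi_ms - Qox/Cox + 2*phi_f + Qd/Cox
Step 2: Vt = 0.06 - 0.1744 + 2*0.45 + 0.2852
Step 3: Vt = 0.06 - 0.1744 + 0.9 + 0.2852
Step 4: Vt = 1.0708 V

1.0708


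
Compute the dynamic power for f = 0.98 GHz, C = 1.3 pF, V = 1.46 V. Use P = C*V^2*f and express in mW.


Step 1: V^2 = 1.46^2 = 2.1316 V^2
Step 2: P = C*V^2*f = 1.3e-12 F * 2.1316 * 0.98e9 Hz
Step 3: P = 2.7156584e-03 W
Step 4: P = 2.716 mW

2.716


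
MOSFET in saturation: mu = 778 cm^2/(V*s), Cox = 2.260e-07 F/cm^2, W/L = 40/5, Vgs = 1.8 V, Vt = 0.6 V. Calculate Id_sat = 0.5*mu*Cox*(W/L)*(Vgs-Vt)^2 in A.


Step 1: Overdrive voltage Vov = Vgs - Vt = 1.8 - 0.6 = 1.2 V
Step 2: W/L = 40/5 = 8
Step 3: Id = 0.5 * 778 * 2.260e-07 * 8 * 1.2^2
Step 4: Id = 1.01e-03 A

1.01e-03


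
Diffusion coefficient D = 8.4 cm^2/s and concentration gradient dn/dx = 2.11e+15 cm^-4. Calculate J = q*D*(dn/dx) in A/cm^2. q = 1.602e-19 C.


Step 1: J = q * D * (dn/dx)
Step 2: J = 1.602e-19 * 8.4 * 2.11e+15
Step 3: J = 2.84e-03 A/cm^2

2.84e-03


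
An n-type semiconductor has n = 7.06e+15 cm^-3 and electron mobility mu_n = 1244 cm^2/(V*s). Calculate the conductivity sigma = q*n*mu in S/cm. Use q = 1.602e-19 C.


Step 1: sigma = q * n * mu
Step 2: sigma = 1.602e-19 * 7.06e+15 * 1244
Step 3: sigma = 1.407e+00 S/cm

1.407e+00


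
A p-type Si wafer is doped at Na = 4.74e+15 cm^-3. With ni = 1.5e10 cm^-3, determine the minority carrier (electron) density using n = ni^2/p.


Step 1: Majority hole concentration p ≈ Na = 4.74e+15 cm^-3
Step 2: n = ni^2 / Na = (1.5e10)^2 / 4.74e+15
Step 3: n = 4.75e+04 cm^-3

4.75e+04


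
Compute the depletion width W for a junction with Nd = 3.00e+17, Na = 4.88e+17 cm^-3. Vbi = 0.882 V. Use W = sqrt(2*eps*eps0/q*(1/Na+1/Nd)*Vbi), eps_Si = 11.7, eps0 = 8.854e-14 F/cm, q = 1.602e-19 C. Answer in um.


Step 1: 1/Na + 1/Nd = 1/4.88e+17 + 1/3.00e+17 = 5.38251e-18
Step 2: 2*eps*eps0/q = 2*11.7*8.854e-14/1.602e-19 = 1.293281e+07
Step 3: W^2 = 1.293281e+07 * 5.38251e-18 * 0.882 = 6.13969e-11
Step 4: W = sqrt(6.13969e-11) = 7.836e-06 cm = 0.07836 um

0.07836


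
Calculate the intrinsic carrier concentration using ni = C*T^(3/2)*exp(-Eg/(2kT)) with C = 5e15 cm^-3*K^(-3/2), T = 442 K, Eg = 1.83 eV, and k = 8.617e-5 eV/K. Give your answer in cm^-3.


Step 1: Compute kT = 8.617e-5 * 442 = 0.03808714 eV
Step 2: Exponent = -Eg/(2kT) = -1.83/(2*0.03808714) = -24.02386
Step 3: T^(3/2) = 442^1.5 = 9292.52
Step 4: ni = 5e15 * 9292.52 * exp(-24.02386) = 1.71e+09 cm^-3

1.71e+09


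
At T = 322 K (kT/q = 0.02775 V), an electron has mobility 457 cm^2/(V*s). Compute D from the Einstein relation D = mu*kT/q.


Step 1: D = mu * (kT/q)
Step 2: D = 457 * 0.02775
Step 3: D = 12.68 cm^2/s

12.68


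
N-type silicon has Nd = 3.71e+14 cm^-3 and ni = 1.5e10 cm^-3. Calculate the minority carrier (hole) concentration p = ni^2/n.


Step 1: Since Nd >> ni, n ≈ Nd = 3.71e+14 cm^-3
Step 2: p = ni^2 / n = (1.5e10)^2 / 3.71e+14
Step 3: p = 2.25e20 / 3.71e+14 = 6.06e+05 cm^-3

6.06e+05


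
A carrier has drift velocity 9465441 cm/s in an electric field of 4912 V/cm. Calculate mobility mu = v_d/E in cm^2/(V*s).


Step 1: mu = v_d / E
Step 2: mu = 9465441 / 4912
Step 3: mu = 1927.0 cm^2/(V*s)

1927.0


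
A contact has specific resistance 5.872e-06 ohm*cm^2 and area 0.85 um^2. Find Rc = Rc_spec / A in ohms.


Step 1: Convert area to cm^2: 0.85 um^2 = 8.5000e-09 cm^2
Step 2: Rc = Rc_spec / A = 5.872e-06 / 8.5000e-09
Step 3: Rc = 6.91e+02 ohms

6.91e+02


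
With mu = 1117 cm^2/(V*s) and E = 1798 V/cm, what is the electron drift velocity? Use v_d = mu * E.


Step 1: v_d = mu * E
Step 2: v_d = 1117 * 1798 = 2008366
Step 3: v_d = 2.01e+06 cm/s

2.01e+06


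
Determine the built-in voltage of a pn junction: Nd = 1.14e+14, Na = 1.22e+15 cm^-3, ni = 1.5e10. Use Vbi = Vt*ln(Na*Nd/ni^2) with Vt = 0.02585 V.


Step 1: Compute Na*Nd/ni^2 = 1.22e+15 * 1.14e+14 / (1.5e10)^2 = 6.1813e+08
Step 2: ln(6.1813e+08) = 20.2422
Step 3: Vbi = 0.02585 * 20.2422 = 0.523 V

0.523


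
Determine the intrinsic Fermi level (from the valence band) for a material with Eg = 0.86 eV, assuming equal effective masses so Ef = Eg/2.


Step 1: For an intrinsic semiconductor, the Fermi level sits at midgap.
Step 2: Ef = Eg / 2 = 0.86 / 2 = 0.43 eV

0.43


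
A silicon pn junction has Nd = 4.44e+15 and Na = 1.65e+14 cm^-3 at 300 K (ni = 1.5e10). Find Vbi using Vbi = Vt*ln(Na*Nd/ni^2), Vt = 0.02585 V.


Step 1: Compute Na*Nd/ni^2 = 1.65e+14 * 4.44e+15 / (1.5e10)^2 = 3.2560e+09
Step 2: ln(3.2560e+09) = 21.9038
Step 3: Vbi = 0.02585 * 21.9038 = 0.566 V

0.566


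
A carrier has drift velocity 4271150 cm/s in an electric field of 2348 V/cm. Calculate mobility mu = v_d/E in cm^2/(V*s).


Step 1: mu = v_d / E
Step 2: mu = 4271150 / 2348
Step 3: mu = 1819.06 cm^2/(V*s)

1819.06


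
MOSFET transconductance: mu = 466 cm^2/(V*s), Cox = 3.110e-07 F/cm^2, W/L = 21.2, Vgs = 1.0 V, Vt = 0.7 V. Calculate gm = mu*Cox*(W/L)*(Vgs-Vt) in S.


Step 1: Vov = Vgs - Vt = 1.0 - 0.7 = 0.3 V
Step 2: gm = mu * Cox * (W/L) * Vov
Step 3: gm = 466 * 3.110e-07 * 21.2 * 0.3 = 9.22e-04 S

9.22e-04


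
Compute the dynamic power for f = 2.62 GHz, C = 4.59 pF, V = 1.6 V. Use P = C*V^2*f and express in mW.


Step 1: V^2 = 1.6^2 = 2.56 V^2
Step 2: P = C*V^2*f = 4.59e-12 F * 2.56 * 2.62e9 Hz
Step 3: P = 3.0786048e-02 W
Step 4: P = 30.786 mW

30.786


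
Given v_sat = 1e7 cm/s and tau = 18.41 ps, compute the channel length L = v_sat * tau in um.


Step 1: tau in seconds = 18.41 ps * 1e-12 = 1.8410e-11 s
Step 2: L = v_sat * tau = 1e7 * 1.8410e-11 = 1.8410e-04 cm
Step 3: L in um = 1.8410e-04 * 1e4 = 1.841 um

1.841


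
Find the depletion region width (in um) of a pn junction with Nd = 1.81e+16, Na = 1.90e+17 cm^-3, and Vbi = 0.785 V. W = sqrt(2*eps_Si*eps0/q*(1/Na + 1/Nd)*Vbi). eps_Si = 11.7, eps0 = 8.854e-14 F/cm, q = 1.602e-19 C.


Step 1: 1/Na + 1/Nd = 1/1.90e+17 + 1/1.81e+16 = 6.05118e-17
Step 2: 2*eps*eps0/q = 2*11.7*8.854e-14/1.602e-19 = 1.293281e+07
Step 3: W^2 = 1.293281e+07 * 6.05118e-17 * 0.785 = 6.14331e-10
Step 4: W = sqrt(6.14331e-10) = 2.479e-05 cm = 0.2479 um

0.2479


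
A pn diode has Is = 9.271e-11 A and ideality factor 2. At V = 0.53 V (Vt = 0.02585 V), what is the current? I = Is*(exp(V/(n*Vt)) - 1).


Step 1: V/(n*Vt) = 0.53/(2*0.02585) = 10.2515
Step 2: exp(10.2515) = 2.8325e+04
Step 3: I = 9.271e-11 * (2.8325e+04 - 1) = 2.63e-06 A

2.63e-06


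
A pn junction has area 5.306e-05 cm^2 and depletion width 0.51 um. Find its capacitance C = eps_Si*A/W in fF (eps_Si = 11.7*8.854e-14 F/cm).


Step 1: eps_Si = 11.7 * 8.854e-14 = 1.035918e-12 F/cm
Step 2: W in cm = 0.51 * 1e-4 = 5.10e-05 cm
Step 3: C = 1.035918e-12 * 5.306e-05 / 5.10e-05 = 1.077761e-12 F
Step 4: C = 1077.76 fF

1077.76


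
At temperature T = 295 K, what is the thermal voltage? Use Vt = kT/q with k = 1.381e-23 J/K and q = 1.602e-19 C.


Step 1: kT = 1.381e-23 * 295 = 4.07395e-21 J
Step 2: Vt = kT/q = 4.07395e-21 / 1.602e-19
Step 3: Vt = 0.02543 V

0.02543


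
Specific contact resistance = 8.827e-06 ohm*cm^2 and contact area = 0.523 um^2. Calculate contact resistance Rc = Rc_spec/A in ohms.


Step 1: Convert area to cm^2: 0.523 um^2 = 5.2300e-09 cm^2
Step 2: Rc = Rc_spec / A = 8.827e-06 / 5.2300e-09
Step 3: Rc = 1.69e+03 ohms

1.69e+03


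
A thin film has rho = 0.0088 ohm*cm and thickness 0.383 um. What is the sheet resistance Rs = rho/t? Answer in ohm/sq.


Step 1: Convert thickness to cm: t = 0.383 um = 3.8300e-05 cm
Step 2: Rs = rho / t = 0.0088 / 3.8300e-05
Step 3: Rs = 229.8 ohm/sq

229.8


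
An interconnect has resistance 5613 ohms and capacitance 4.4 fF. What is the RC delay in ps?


Step 1: tau = R * C
Step 2: tau = 5613 * 4.4 fF = 5613 * 4.4e-15 F
Step 3: tau = 2.46972e-11 s = 24.6972 ps

24.6972


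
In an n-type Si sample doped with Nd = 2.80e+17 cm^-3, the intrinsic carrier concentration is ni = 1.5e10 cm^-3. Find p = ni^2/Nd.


Step 1: Since Nd >> ni, n ≈ Nd = 2.80e+17 cm^-3
Step 2: p = ni^2 / n = (1.5e10)^2 / 2.80e+17
Step 3: p = 2.25e20 / 2.80e+17 = 8.04e+02 cm^-3

8.04e+02


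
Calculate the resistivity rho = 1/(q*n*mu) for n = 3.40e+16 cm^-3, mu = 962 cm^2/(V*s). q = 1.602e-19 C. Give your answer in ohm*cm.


Step 1: sigma = q * n * mu = 1.602e-19 * 3.40e+16 * 962 = 5.23982e+00 S/cm
Step 2: rho = 1 / sigma = 1 / 5.23982e+00 = 0.1908 ohm*cm

0.1908


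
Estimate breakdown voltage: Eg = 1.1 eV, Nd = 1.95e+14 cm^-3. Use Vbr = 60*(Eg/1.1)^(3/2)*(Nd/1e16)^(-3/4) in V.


Step 1: Eg/1.1 = 1.1/1.1 = 1.000000
Step 2: (Eg/1.1)^1.5 = 1.000000^1.5 = 1.000000
Step 3: (Nd/1e16)^(-0.75) = (0.0195)^(-0.75) = 19.163465
Step 4: Vbr = 60 * 1.000000 * 19.163465 = 1149.8 V

1149.8


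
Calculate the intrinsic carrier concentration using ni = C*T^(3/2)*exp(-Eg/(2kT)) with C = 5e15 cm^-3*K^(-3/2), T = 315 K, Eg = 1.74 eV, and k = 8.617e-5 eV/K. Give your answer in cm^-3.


Step 1: Compute kT = 8.617e-5 * 315 = 0.02714355 eV
Step 2: Exponent = -Eg/(2kT) = -1.74/(2*0.02714355) = -32.05181
Step 3: T^(3/2) = 315^1.5 = 5590.70
Step 4: ni = 5e15 * 5590.70 * exp(-32.05181) = 3.36e+05 cm^-3

3.36e+05


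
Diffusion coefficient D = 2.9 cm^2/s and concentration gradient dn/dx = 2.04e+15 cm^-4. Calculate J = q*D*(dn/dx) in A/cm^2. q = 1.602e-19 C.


Step 1: J = q * D * (dn/dx)
Step 2: J = 1.602e-19 * 2.9 * 2.04e+15
Step 3: J = 9.48e-04 A/cm^2

9.48e-04


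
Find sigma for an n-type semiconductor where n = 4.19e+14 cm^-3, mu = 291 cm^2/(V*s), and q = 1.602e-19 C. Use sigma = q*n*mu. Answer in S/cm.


Step 1: sigma = q * n * mu
Step 2: sigma = 1.602e-19 * 4.19e+14 * 291
Step 3: sigma = 1.953e-02 S/cm

1.953e-02


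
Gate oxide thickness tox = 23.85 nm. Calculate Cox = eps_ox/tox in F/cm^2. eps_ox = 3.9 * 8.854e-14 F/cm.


Step 1: eps_ox = 3.9 * 8.854e-14 = 3.45306e-13 F/cm
Step 2: tox in cm = 23.85 nm * 1e-7 = 2.3850e-06 cm
Step 3: Cox = 3.45306e-13 / 2.3850e-06 = 1.45e-07 F/cm^2

1.45e-07


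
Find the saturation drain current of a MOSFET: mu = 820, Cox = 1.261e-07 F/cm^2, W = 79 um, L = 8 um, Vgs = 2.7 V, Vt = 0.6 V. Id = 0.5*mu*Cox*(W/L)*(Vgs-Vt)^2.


Step 1: Overdrive voltage Vov = Vgs - Vt = 2.7 - 0.6 = 2.1 V
Step 2: W/L = 79/8 = 9.875
Step 3: Id = 0.5 * 820 * 1.261e-07 * 9.875 * 2.1^2
Step 4: Id = 2.25e-03 A

2.25e-03


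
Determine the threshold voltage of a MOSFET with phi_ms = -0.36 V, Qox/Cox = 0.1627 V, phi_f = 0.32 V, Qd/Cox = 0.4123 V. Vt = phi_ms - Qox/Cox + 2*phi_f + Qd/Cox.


Step 1: Vt = phi_ms - Qox/Cox + 2*phi_f + Qd/Cox
Step 2: Vt = -0.36 - 0.1627 + 2*0.32 + 0.4123
Step 3: Vt = -0.36 - 0.1627 + 0.64 + 0.4123
Step 4: Vt = 0.5296 V

0.5296


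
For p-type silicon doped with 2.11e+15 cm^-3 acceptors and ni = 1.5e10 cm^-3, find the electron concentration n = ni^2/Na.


Step 1: Majority hole concentration p ≈ Na = 2.11e+15 cm^-3
Step 2: n = ni^2 / Na = (1.5e10)^2 / 2.11e+15
Step 3: n = 1.07e+05 cm^-3

1.07e+05


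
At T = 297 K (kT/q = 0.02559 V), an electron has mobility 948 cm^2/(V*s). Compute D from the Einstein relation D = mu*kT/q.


Step 1: D = mu * (kT/q)
Step 2: D = 948 * 0.02559
Step 3: D = 24.26 cm^2/s

24.26


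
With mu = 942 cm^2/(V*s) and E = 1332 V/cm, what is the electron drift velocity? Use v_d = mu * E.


Step 1: v_d = mu * E
Step 2: v_d = 942 * 1332 = 1254744
Step 3: v_d = 1.25e+06 cm/s

1.25e+06


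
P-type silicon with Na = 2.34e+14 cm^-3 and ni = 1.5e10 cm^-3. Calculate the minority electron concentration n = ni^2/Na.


Step 1: Majority hole concentration p ≈ Na = 2.34e+14 cm^-3
Step 2: n = ni^2 / Na = (1.5e10)^2 / 2.34e+14
Step 3: n = 9.62e+05 cm^-3

9.62e+05


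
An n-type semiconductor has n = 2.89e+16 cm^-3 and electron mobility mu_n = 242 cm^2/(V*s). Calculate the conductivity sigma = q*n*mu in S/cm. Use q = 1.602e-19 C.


Step 1: sigma = q * n * mu
Step 2: sigma = 1.602e-19 * 2.89e+16 * 242
Step 3: sigma = 1.120e+00 S/cm

1.120e+00


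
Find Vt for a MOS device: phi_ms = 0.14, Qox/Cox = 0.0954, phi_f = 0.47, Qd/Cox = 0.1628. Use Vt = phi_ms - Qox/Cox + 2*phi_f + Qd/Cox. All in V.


Step 1: Vt = phi_ms - Qox/Cox + 2*phi_f + Qd/Cox
Step 2: Vt = 0.14 - 0.0954 + 2*0.47 + 0.1628
Step 3: Vt = 0.14 - 0.0954 + 0.94 + 0.1628
Step 4: Vt = 1.1474 V

1.1474


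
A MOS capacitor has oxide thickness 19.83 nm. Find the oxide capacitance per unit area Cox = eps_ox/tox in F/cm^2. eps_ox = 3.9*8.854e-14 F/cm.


Step 1: eps_ox = 3.9 * 8.854e-14 = 3.45306e-13 F/cm
Step 2: tox in cm = 19.83 nm * 1e-7 = 1.9830e-06 cm
Step 3: Cox = 3.45306e-13 / 1.9830e-06 = 1.74e-07 F/cm^2

1.74e-07


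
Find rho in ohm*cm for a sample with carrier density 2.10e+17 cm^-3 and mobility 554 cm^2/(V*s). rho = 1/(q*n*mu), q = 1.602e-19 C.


Step 1: sigma = q * n * mu = 1.602e-19 * 2.10e+17 * 554 = 1.86377e+01 S/cm
Step 2: rho = 1 / sigma = 1 / 1.86377e+01 = 0.05365 ohm*cm

0.05365


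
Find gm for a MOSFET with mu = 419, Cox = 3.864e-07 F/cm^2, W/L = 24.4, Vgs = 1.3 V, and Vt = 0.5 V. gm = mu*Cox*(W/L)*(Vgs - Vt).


Step 1: Vov = Vgs - Vt = 1.3 - 0.5 = 0.8 V
Step 2: gm = mu * Cox * (W/L) * Vov
Step 3: gm = 419 * 3.864e-07 * 24.4 * 0.8 = 3.16e-03 S

3.16e-03


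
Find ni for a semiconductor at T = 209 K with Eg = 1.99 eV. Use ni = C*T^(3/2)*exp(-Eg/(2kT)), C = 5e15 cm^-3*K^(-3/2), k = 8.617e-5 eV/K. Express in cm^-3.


Step 1: Compute kT = 8.617e-5 * 209 = 0.01800953 eV
Step 2: Exponent = -Eg/(2kT) = -1.99/(2*0.01800953) = -55.24853
Step 3: T^(3/2) = 209^1.5 = 3021.48
Step 4: ni = 5e15 * 3021.48 * exp(-55.24853) = 1.53e-05 cm^-3

1.53e-05


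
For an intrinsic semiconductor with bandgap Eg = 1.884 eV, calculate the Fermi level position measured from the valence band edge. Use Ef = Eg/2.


Step 1: For an intrinsic semiconductor, the Fermi level sits at midgap.
Step 2: Ef = Eg / 2 = 1.884 / 2 = 0.942 eV

0.942


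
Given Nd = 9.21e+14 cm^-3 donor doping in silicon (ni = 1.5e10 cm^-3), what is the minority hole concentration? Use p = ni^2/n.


Step 1: Since Nd >> ni, n ≈ Nd = 9.21e+14 cm^-3
Step 2: p = ni^2 / n = (1.5e10)^2 / 9.21e+14
Step 3: p = 2.25e20 / 9.21e+14 = 2.44e+05 cm^-3

2.44e+05


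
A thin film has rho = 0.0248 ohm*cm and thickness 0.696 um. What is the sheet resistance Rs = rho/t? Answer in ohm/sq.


Step 1: Convert thickness to cm: t = 0.696 um = 6.9600e-05 cm
Step 2: Rs = rho / t = 0.0248 / 6.9600e-05
Step 3: Rs = 356.3 ohm/sq

356.3
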